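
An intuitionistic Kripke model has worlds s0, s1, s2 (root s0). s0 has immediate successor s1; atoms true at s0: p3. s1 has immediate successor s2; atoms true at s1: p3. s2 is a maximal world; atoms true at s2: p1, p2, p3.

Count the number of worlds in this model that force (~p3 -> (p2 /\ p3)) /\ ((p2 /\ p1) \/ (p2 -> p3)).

s0: forces it.
s1: forces it.
s2: forces it.
Worlds forcing the formula: {s0, s1, s2}.

3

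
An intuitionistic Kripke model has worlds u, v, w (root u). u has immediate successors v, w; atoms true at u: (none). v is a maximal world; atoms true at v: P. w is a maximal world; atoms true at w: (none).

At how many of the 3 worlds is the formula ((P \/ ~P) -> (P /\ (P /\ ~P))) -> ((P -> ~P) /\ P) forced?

3

u: forces it.
v: forces it.
w: forces it.
Worlds forcing the formula: {u, v, w}.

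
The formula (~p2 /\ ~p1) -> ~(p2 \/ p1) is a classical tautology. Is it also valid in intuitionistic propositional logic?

This is a constructively valid De Morgan direction (conjunction of negations to negated disjunction), which is intuitionistically derivable.
If both ~p2 and ~p1 hold at a world, no accessible world forces p2 or forces p1, so none forces p2 \/ p1.

Yes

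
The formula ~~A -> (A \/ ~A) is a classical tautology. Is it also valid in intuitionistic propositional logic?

No

This is a variant of double-negation elimination (deriving excluded middle from double negation), which is not intuitionistically valid.
A Kripke countermodel: worlds u0, u1; order generated by u0 <= u1; atoms true at each world — u0:{}; u1:{A}.
u0 ||-/- ~~A -> (A \/ ~A): already at u0 itself, u0 ||- ~~A but u0 ||-/- A \/ ~A.
u0 ||-/- A \/ ~A: neither disjunct is forced at u0.
u0 lacks atom A, so u0 ||-/- A.
So the root u0 does not force the formula.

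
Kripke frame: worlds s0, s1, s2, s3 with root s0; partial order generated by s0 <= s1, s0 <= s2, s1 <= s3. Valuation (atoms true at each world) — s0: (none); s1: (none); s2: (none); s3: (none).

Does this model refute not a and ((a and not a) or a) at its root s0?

Yes

s0 does not force not a and ((a and not a) or a) since s0 fails (a and not a) or a.
So the root s0 does not force not a and ((a and not a) or a); the model is a countermodel.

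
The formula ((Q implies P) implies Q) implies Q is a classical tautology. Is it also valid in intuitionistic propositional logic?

No

This is Peirce's law, which is not intuitionistically valid.
A Kripke countermodel: worlds s0, s1; order generated by s0 <= s1; atoms true at each world — s0:{}; s1:{Q}.
s0 does not force ((Q implies P) implies Q) implies Q: already at s0 itself, s0 forces (Q implies P) implies Q but s0 does not force Q.
s0 lacks atom Q, so s0 does not force Q.
So the root s0 does not force the formula.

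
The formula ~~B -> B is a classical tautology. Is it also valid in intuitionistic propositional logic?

No

This is double-negation elimination, which is not intuitionistically valid.
A Kripke countermodel: worlds w0, w1; order generated by w0 <= w1; atoms true at each world — w0:{}; w1:{B}.
w0 ||-/- ~~B -> B: already at w0 itself, w0 ||- ~~B but w0 ||-/- B.
w0 lacks atom B, so w0 ||-/- B.
So the root w0 does not force the formula.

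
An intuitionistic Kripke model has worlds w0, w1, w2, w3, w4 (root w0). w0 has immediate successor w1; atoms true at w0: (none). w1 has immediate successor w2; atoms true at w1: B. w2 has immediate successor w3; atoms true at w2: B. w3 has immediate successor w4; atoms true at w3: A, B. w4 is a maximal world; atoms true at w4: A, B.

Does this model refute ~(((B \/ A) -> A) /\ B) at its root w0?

w0 ||-/- ~(((B \/ A) -> A) /\ B) since w3 is accessible from w0 and w3 ||- ((B \/ A) -> A) /\ B.
w3 ||- ((B \/ A) -> A) /\ B since w3 forces both conjuncts.
So the root w0 does not force ~(((B \/ A) -> A) /\ B); the model is a countermodel.

Yes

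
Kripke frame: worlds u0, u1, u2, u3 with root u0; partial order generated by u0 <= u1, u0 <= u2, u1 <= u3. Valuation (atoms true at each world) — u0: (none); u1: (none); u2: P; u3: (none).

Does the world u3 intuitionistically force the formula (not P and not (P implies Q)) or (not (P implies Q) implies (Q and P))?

u3 forces (not P and not (P implies Q)) or (not (P implies Q) implies (Q and P)) via the disjunct not (P implies Q) implies (Q and P).

Yes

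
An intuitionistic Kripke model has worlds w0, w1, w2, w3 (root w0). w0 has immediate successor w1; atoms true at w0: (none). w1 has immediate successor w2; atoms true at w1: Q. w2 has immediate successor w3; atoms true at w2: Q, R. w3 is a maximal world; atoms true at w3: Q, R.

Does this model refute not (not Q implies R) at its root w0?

Yes

w0 does not force not (not Q implies R) since w0 is accessible from w0 and w0 forces not Q implies R.
w0 forces not Q implies R vacuously: no world accessible from w0 forces the antecedent not Q.
So the root w0 does not force not (not Q implies R); the model is a countermodel.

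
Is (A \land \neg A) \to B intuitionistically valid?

Yes

This is an instance of ex falso quodlibet, which is intuitionistically derivable.
No world can force both A and \neg A, so the antecedent A \land \neg A is never forced and the implication holds vacuously at every world.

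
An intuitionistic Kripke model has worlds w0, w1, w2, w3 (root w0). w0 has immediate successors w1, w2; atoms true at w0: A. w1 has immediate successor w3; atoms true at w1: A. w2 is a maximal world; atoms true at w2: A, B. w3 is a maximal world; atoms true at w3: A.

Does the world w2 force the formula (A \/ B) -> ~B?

No

w2 ||-/- (A \/ B) -> ~B: already at w2 itself, w2 ||- A \/ B but w2 ||-/- ~B.
w2 ||-/- ~B since w2 is accessible from w2 and w2 ||- B.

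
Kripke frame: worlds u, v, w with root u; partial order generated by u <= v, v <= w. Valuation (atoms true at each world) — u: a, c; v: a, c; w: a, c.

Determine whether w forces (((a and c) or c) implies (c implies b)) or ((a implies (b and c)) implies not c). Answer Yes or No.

w forces (((a and c) or c) implies (c implies b)) or ((a implies (b and c)) implies not c) via the disjunct (a implies (b and c)) implies not c.

Yes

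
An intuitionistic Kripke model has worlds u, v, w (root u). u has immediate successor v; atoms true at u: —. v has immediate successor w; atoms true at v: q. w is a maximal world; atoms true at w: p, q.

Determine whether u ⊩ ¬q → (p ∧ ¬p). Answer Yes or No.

Yes

u ⊩ ¬q → (p ∧ ¬p) vacuously: no world accessible from u forces the antecedent ¬q.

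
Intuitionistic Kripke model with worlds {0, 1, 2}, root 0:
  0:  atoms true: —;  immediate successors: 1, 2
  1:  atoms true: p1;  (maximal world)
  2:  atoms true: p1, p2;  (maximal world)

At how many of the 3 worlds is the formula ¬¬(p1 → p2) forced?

0: does not force it — 0 ⊮ ¬¬(p1 → p2) since 1 is accessible from 0 and 1 ⊩ ¬(p1 → p2).
1: does not force it — 1 ⊮ ¬¬(p1 → p2) since 1 is accessible from 1 and 1 ⊩ ¬(p1 → p2).
2: forces it.
Worlds forcing the formula: {2}.

1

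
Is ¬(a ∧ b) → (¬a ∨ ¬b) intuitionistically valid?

No

This is the constructively invalid direction of De Morgan's law for conjunction, which is not intuitionistically valid.
A Kripke countermodel: worlds u0, u1, u2; order generated by u0 ≤ u1, u0 ≤ u2; atoms true at each world — u0:{}; u1:{a}; u2:{b}.
u0 ⊮ ¬(a ∧ b) → (¬a ∨ ¬b): already at u0 itself, u0 ⊩ ¬(a ∧ b) but u0 ⊮ ¬a ∨ ¬b.
u0 ⊮ ¬a ∨ ¬b: neither disjunct is forced at u0.
u0 ⊮ ¬a since u1 is accessible from u0 and u1 ⊩ a.
So the root u0 does not force the formula.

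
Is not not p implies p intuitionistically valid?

This is double-negation elimination, which is not intuitionistically valid.
A Kripke countermodel: worlds s0, s1; order generated by s0 <= s1; atoms true at each world — s0:{}; s1:{p}.
s0 does not force not not p implies p: already at s0 itself, s0 forces not not p but s0 does not force p.
s0 lacks atom p, so s0 does not force p.
So the root s0 does not force the formula.

No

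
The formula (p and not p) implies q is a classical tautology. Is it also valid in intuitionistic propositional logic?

This is an instance of ex falso quodlibet, which is intuitionistically derivable.
No world can force both p and not p, so the antecedent p and not p is never forced and the implication holds vacuously at every world.

Yes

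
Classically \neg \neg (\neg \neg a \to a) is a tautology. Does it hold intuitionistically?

This is the double negation of double-negation elimination, which is intuitionistically derivable.
By Glivenko's theorem the double negation of any classical propositional tautology is intuitionistically provable; \neg \neg a \to a is classically a tautology.

Yes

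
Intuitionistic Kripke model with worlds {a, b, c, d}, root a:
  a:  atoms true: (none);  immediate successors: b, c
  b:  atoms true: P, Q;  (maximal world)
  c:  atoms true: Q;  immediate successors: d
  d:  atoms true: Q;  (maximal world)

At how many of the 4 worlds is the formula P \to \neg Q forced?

a: does not force it — a \nVdash P \to \neg Q: at the accessible world b, b \Vdash P but b \nVdash \neg Q.
b: does not force it — b \nVdash P \to \neg Q: already at b itself, b \Vdash P but b \nVdash \neg Q.
c: forces it.
d: forces it.
Worlds forcing the formula: {c, d}.

2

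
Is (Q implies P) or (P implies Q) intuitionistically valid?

No

This is the Gödel–Dummett linearity axiom, which is not intuitionistically valid.
A Kripke countermodel: worlds w0, w1, w2; order generated by w0 <= w1, w0 <= w2; atoms true at each world — w0:{}; w1:{Q}; w2:{P}.
w0 does not force (Q implies P) or (P implies Q): neither disjunct is forced at w0.
w0 does not force Q implies P: at the accessible world w1, w1 forces Q but w1 does not force P.
w1 lacks atom P, so w1 does not force P.
So the root w0 does not force the formula.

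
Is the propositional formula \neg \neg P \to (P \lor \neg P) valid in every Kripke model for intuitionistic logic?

This is a variant of double-negation elimination (deriving excluded middle from double negation), which is not intuitionistically valid.
A Kripke countermodel: worlds s0, s1; order generated by s0 \le s1; atoms true at each world — s0:{}; s1:{P}.
s0 \nVdash \neg \neg P \to (P \lor \neg P): already at s0 itself, s0 \Vdash \neg \neg P but s0 \nVdash P \lor \neg P.
s0 \nVdash P \lor \neg P: neither disjunct is forced at s0.
s0 lacks atom P, so s0 \nVdash P.
So the root s0 does not force the formula.

No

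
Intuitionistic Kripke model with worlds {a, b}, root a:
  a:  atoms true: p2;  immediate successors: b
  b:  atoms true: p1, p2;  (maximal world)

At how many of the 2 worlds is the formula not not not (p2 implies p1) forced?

a: does not force it — a does not force not not not (p2 implies p1) since a is accessible from a and a forces not not (p2 implies p1).
b: does not force it — b does not force not not not (p2 implies p1) since b is accessible from b and b forces not not (p2 implies p1).
Worlds forcing the formula: { }.

0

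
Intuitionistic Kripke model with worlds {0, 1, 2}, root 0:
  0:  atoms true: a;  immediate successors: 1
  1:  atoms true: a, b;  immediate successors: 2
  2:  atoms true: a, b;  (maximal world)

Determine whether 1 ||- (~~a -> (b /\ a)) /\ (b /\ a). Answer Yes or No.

Yes

1 ||- (~~a -> (b /\ a)) /\ (b /\ a) since 1 forces both conjuncts.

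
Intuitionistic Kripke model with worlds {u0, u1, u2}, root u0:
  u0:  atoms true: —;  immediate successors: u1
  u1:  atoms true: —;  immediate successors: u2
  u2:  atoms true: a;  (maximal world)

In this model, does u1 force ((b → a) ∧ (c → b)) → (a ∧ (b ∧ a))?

u1 ⊮ ((b → a) ∧ (c → b)) → (a ∧ (b ∧ a)): already at u1 itself, u1 ⊩ (b → a) ∧ (c → b) but u1 ⊮ a ∧ (b ∧ a).
u1 ⊮ a ∧ (b ∧ a) since u1 fails a.

No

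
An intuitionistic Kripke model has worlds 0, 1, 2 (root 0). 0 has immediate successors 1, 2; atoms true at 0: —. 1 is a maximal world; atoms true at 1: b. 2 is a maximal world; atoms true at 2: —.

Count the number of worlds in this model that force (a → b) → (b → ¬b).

0: does not force it — 0 ⊮ (a → b) → (b → ¬b): already at 0 itself, 0 ⊩ a → b but 0 ⊮ b → ¬b.
1: does not force it — 1 ⊮ (a → b) → (b → ¬b): already at 1 itself, 1 ⊩ a → b but 1 ⊮ b → ¬b.
2: forces it.
Worlds forcing the formula: {2}.

1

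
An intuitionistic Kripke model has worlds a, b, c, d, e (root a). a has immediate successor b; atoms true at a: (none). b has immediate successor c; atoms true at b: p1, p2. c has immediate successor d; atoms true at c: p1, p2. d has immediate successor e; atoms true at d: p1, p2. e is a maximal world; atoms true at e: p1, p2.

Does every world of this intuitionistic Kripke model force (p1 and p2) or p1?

No

Not every world: a does not force (p1 and p2) or p1.
a does not force (p1 and p2) or p1: neither disjunct is forced at a.
a does not force p1 and p2 since a fails p1.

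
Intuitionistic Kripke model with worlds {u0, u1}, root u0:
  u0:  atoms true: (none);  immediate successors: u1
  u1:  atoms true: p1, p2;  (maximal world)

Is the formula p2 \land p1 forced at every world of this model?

Not every world: u0 \nVdash p2 \land p1.
u0 \nVdash p2 \land p1 since u0 fails p2.

No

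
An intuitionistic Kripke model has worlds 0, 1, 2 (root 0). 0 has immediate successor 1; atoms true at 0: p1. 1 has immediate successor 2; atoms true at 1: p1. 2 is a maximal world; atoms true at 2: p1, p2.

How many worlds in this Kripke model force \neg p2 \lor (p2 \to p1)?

3

0: forces it.
1: forces it.
2: forces it.
Worlds forcing the formula: {0, 1, 2}.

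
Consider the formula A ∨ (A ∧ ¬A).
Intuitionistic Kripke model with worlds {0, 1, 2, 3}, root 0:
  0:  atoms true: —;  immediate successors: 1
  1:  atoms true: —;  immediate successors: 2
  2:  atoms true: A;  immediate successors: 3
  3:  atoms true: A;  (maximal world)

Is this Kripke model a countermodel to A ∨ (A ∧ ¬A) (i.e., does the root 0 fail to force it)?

Yes

0 ⊮ A ∨ (A ∧ ¬A): neither disjunct is forced at 0.
0 lacks atom A, so 0 ⊮ A.
So the root 0 does not force A ∨ (A ∧ ¬A); the model is a countermodel.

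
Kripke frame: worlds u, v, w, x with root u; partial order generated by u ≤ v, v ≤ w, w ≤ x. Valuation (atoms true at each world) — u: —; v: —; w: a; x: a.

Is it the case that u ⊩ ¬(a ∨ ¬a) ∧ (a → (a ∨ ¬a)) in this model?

u ⊮ ¬(a ∨ ¬a) ∧ (a → (a ∨ ¬a)) since u fails ¬(a ∨ ¬a).

No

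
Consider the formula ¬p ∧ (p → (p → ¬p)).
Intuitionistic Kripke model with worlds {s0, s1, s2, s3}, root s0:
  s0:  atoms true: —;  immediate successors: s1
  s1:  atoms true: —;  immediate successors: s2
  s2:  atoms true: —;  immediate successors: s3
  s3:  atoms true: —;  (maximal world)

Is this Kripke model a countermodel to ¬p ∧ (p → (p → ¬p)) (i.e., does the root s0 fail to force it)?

No

s0 ⊩ ¬p ∧ (p → (p → ¬p)) since s0 forces both conjuncts.
So the root s0 forces ¬p ∧ (p → (p → ¬p)); the model is not a countermodel.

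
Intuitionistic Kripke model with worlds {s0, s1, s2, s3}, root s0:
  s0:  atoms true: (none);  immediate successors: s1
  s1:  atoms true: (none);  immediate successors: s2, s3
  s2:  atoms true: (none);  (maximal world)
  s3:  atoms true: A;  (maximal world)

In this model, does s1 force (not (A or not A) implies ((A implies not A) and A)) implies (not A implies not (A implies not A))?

No

s1 does not force (not (A or not A) implies ((A implies not A) and A)) implies (not A implies not (A implies not A)): already at s1 itself, s1 forces not (A or not A) implies ((A implies not A) and A) but s1 does not force not A implies not (A implies not A).
s1 does not force not A implies not (A implies not A): at the accessible world s2, s2 forces not A but s2 does not force not (A implies not A).
s2 does not force not (A implies not A) since s2 is accessible from s2 and s2 forces A implies not A.
s2 forces A implies not A vacuously: no world accessible from s2 forces the antecedent A.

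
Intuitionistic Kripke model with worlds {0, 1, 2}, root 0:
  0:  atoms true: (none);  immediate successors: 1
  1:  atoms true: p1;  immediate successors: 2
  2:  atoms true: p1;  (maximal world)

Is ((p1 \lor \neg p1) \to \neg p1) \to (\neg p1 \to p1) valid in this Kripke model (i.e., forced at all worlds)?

0 \Vdash ((p1 \lor \neg p1) \to \neg p1) \to (\neg p1 \to p1) vacuously: no world accessible from 0 forces the antecedent (p1 \lor \neg p1) \to \neg p1.
Since the root 0 forces ((p1 \lor \neg p1) \to \neg p1) \to (\neg p1 \to p1) and forcing is persistent (monotone upward), every world forces it.

Yes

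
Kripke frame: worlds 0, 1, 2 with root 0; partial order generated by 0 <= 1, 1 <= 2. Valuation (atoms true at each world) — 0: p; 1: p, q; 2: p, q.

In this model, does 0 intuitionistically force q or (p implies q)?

0 does not force q or (p implies q): neither disjunct is forced at 0.
0 lacks atom q, so 0 does not force q.

No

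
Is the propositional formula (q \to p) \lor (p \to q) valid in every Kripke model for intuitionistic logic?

This is the Gödel–Dummett linearity axiom, which is not intuitionistically valid.
A Kripke countermodel: worlds a, b, c; order generated by a \le b, a \le c; atoms true at each world — a:{}; b:{q}; c:{p}.
a \nVdash (q \to p) \lor (p \to q): neither disjunct is forced at a.
a \nVdash q \to p: at the accessible world b, b \Vdash q but b \nVdash p.
b lacks atom p, so b \nVdash p.
So the root a does not force the formula.

No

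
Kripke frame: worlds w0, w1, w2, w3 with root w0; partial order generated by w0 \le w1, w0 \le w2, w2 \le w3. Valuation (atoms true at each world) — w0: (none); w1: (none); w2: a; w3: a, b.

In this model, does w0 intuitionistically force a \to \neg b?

w0 \nVdash a \to \neg b: at the accessible world w2, w2 \Vdash a but w2 \nVdash \neg b.
w2 \nVdash \neg b since w3 is accessible from w2 and w3 \Vdash b.

No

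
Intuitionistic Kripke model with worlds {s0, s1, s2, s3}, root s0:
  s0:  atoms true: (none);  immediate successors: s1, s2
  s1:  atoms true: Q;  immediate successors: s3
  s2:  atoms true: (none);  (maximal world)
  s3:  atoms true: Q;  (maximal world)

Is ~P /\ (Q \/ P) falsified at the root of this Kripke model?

Yes

s0 ||-/- ~P /\ (Q \/ P) since s0 fails Q \/ P.
So the root s0 does not force ~P /\ (Q \/ P); the model is a countermodel.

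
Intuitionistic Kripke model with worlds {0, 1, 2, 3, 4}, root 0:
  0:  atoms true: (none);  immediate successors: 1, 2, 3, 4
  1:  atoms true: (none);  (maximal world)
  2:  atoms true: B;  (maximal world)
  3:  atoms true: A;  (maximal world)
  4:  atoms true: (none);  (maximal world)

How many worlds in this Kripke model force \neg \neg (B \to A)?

3

0: does not force it — 0 \nVdash \neg \neg (B \to A) since 2 is accessible from 0 and 2 \Vdash \neg (B \to A).
1: forces it.
2: does not force it — 2 \nVdash \neg \neg (B \to A) since 2 is accessible from 2 and 2 \Vdash \neg (B \to A).
3: forces it.
4: forces it.
Worlds forcing the formula: {1, 3, 4}.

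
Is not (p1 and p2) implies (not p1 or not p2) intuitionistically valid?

This is the constructively invalid direction of De Morgan's law for conjunction, which is not intuitionistically valid.
A Kripke countermodel: worlds u0, u1, u2; order generated by u0 <= u1, u0 <= u2; atoms true at each world — u0:{}; u1:{p1}; u2:{p2}.
u0 does not force not (p1 and p2) implies (not p1 or not p2): already at u0 itself, u0 forces not (p1 and p2) but u0 does not force not p1 or not p2.
u0 does not force not p1 or not p2: neither disjunct is forced at u0.
u0 does not force not p1 since u1 is accessible from u0 and u1 forces p1.
So the root u0 does not force the formula.

No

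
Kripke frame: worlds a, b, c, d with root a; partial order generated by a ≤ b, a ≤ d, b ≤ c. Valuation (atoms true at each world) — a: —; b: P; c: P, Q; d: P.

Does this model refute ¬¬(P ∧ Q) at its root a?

a ⊮ ¬¬(P ∧ Q) since d is accessible from a and d ⊩ ¬(P ∧ Q).
d ⊩ ¬(P ∧ Q): no world accessible from d forces P ∧ Q.
So the root a does not force ¬¬(P ∧ Q); the model is a countermodel.

Yes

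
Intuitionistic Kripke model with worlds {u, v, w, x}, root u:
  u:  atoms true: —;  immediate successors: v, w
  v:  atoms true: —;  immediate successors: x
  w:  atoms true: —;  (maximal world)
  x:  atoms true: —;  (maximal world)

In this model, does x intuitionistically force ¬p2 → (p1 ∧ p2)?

No

x ⊮ ¬p2 → (p1 ∧ p2): already at x itself, x ⊩ ¬p2 but x ⊮ p1 ∧ p2.
x ⊮ p1 ∧ p2 since x fails p1.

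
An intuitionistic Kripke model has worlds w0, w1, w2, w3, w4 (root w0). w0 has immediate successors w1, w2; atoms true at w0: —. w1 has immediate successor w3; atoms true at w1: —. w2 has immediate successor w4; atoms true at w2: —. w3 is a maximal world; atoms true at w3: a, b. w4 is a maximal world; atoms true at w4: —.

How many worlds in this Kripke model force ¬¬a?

2

w0: does not force it — w0 ⊮ ¬¬a since w2 is accessible from w0 and w2 ⊩ ¬a.
w1: forces it.
w2: does not force it — w2 ⊮ ¬¬a since w2 is accessible from w2 and w2 ⊩ ¬a.
w3: forces it.
w4: does not force it.
Worlds forcing the formula: {w1, w3}.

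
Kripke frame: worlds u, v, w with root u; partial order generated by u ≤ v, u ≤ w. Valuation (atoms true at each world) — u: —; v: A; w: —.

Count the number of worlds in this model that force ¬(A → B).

u: does not force it — u ⊮ ¬(A → B) since w is accessible from u and w ⊩ A → B.
v: forces it.
w: does not force it — w ⊮ ¬(A → B) since w is accessible from w and w ⊩ A → B.
Worlds forcing the formula: {v}.

1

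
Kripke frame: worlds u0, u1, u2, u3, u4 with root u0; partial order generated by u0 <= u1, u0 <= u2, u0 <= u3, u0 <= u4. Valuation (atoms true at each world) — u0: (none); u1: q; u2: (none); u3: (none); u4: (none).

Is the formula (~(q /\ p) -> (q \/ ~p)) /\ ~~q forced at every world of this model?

No

Not every world: u0 ||-/- (~(q /\ p) -> (q \/ ~p)) /\ ~~q.
u0 ||-/- (~(q /\ p) -> (q \/ ~p)) /\ ~~q since u0 fails ~~q.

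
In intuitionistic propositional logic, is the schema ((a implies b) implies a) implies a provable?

This is Peirce's law, which is not intuitionistically valid.
A Kripke countermodel: worlds 0, 1; order generated by 0 <= 1; atoms true at each world — 0:{}; 1:{a}.
0 does not force ((a implies b) implies a) implies a: already at 0 itself, 0 forces (a implies b) implies a but 0 does not force a.
0 lacks atom a, so 0 does not force a.
So the root 0 does not force the formula.

No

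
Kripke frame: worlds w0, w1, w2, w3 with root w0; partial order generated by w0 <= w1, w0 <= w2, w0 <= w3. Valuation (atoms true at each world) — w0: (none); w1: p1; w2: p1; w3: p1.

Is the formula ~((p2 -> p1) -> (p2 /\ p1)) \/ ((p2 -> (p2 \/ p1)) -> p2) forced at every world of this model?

w0 ||- ~((p2 -> p1) -> (p2 /\ p1)) \/ ((p2 -> (p2 \/ p1)) -> p2) via the disjunct ~((p2 -> p1) -> (p2 /\ p1)).
Since the root w0 forces ~((p2 -> p1) -> (p2 /\ p1)) \/ ((p2 -> (p2 \/ p1)) -> p2) and forcing is persistent (monotone upward), every world forces it.

Yes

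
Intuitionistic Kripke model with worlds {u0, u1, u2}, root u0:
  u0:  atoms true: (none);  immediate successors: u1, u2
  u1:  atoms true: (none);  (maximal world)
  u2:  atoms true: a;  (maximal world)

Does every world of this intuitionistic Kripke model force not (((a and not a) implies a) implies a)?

Not every world: u0 does not force not (((a and not a) implies a) implies a).
u0 does not force not (((a and not a) implies a) implies a) since u2 is accessible from u0 and u2 forces ((a and not a) implies a) implies a.
u2 forces ((a and not a) implies a) implies a: every world accessible from u2 that forces (a and not a) implies a (namely u2) also forces a.

No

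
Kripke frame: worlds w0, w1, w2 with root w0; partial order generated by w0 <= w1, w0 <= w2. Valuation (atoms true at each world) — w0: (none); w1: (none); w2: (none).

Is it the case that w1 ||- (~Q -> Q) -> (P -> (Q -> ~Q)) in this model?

w1 ||- (~Q -> Q) -> (P -> (Q -> ~Q)) vacuously: no world accessible from w1 forces the antecedent ~Q -> Q.

Yes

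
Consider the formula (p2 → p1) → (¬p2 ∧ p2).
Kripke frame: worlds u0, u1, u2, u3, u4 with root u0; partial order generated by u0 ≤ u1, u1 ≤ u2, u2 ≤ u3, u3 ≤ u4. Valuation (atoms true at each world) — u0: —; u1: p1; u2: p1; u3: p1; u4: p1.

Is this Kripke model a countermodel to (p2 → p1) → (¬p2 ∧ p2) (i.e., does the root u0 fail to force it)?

Yes

u0 ⊮ (p2 → p1) → (¬p2 ∧ p2): already at u0 itself, u0 ⊩ p2 → p1 but u0 ⊮ ¬p2 ∧ p2.
u0 ⊮ ¬p2 ∧ p2 since u0 fails p2.
So the root u0 does not force (p2 → p1) → (¬p2 ∧ p2); the model is a countermodel.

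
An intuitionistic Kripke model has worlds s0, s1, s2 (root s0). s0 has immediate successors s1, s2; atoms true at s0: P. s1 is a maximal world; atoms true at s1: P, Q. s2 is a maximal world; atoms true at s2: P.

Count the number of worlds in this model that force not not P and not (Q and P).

1

s0: does not force it — s0 does not force not not P and not (Q and P) since s0 fails not (Q and P).
s1: does not force it.
s2: forces it.
Worlds forcing the formula: {s2}.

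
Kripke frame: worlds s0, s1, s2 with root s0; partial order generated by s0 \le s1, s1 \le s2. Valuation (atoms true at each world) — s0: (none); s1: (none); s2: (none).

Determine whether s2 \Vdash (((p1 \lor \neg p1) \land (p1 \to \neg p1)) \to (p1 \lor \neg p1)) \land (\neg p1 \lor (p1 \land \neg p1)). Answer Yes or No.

Yes

s2 \Vdash (((p1 \lor \neg p1) \land (p1 \to \neg p1)) \to (p1 \lor \neg p1)) \land (\neg p1 \lor (p1 \land \neg p1)) since s2 forces both conjuncts.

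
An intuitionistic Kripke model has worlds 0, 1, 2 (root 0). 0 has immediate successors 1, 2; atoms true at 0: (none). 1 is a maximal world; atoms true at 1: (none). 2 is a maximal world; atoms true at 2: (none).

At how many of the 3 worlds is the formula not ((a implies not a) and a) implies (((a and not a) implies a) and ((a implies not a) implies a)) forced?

0

0: does not force it — 0 does not force not ((a implies not a) and a) implies (((a and not a) implies a) and ((a implies not a) implies a)): already at 0 itself, 0 forces not ((a implies not a) and a) but 0 does not force ((a and not a) implies a) and ((a implies not a) implies a).
1: does not force it.
2: does not force it.
Worlds forcing the formula: { }.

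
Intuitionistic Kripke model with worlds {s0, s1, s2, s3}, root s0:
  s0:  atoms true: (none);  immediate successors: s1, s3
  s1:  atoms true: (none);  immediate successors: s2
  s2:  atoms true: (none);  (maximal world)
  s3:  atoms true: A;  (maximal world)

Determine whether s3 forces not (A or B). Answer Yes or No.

No

s3 does not force not (A or B) since s3 is accessible from s3 and s3 forces A or B.
s3 forces A or B via the disjunct A.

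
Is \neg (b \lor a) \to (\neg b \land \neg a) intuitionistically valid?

Yes

This is a constructively valid De Morgan direction (negated disjunction to conjunction of negations), which is intuitionistically derivable.
From \neg (b \lor a): if b held then b \lor a would, contradiction — so \neg b; similarly \neg a.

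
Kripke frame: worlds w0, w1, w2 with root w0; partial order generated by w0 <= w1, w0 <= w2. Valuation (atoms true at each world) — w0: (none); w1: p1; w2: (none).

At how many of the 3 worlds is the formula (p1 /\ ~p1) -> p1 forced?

3

w0: forces it.
w1: forces it.
w2: forces it.
Worlds forcing the formula: {w0, w1, w2}.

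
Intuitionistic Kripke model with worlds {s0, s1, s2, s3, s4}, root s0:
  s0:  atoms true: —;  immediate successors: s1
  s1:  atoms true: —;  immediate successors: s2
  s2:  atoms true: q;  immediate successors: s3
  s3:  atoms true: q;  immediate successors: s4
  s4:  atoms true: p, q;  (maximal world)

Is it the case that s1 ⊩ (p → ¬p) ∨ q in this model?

s1 ⊮ (p → ¬p) ∨ q: neither disjunct is forced at s1.
s1 ⊮ p → ¬p: at the accessible world s4, s4 ⊩ p but s4 ⊮ ¬p.
s4 ⊮ ¬p since s4 is accessible from s4 and s4 ⊩ p.

No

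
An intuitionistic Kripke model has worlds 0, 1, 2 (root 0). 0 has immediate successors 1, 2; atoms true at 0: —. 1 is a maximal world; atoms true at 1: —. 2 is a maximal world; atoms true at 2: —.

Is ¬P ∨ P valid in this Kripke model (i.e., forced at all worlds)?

0 ⊩ ¬P ∨ P via the disjunct ¬P.
Since the root 0 forces ¬P ∨ P and forcing is persistent (monotone upward), every world forces it.

Yes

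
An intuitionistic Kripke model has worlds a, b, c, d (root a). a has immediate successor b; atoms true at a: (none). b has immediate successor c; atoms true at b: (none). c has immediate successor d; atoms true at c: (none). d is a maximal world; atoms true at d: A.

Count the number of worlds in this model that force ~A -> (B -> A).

a: forces it.
b: forces it.
c: forces it.
d: forces it.
Worlds forcing the formula: {a, b, c, d}.

4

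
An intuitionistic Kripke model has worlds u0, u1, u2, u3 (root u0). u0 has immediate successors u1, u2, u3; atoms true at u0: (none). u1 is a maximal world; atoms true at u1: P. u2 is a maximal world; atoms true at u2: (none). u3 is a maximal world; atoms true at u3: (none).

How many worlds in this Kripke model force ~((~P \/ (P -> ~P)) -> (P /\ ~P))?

u0: does not force it — u0 ||-/- ~((~P \/ (P -> ~P)) -> (P /\ ~P)) since u1 is accessible from u0 and u1 ||- (~P \/ (P -> ~P)) -> (P /\ ~P).
u1: does not force it — u1 ||-/- ~((~P \/ (P -> ~P)) -> (P /\ ~P)) since u1 is accessible from u1 and u1 ||- (~P \/ (P -> ~P)) -> (P /\ ~P).
u2: forces it.
u3: forces it.
Worlds forcing the formula: {u2, u3}.

2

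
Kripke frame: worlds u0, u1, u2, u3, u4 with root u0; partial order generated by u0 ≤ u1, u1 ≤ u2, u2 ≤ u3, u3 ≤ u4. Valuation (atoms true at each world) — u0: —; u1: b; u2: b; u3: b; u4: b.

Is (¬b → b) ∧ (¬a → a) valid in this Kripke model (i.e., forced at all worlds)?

Not every world: u0 ⊮ (¬b → b) ∧ (¬a → a).
u0 ⊮ (¬b → b) ∧ (¬a → a) since u0 fails ¬a → a.

No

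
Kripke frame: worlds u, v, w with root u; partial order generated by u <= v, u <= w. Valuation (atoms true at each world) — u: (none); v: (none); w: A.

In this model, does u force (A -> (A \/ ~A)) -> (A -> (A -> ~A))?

No

u ||-/- (A -> (A \/ ~A)) -> (A -> (A -> ~A)): already at u itself, u ||- A -> (A \/ ~A) but u ||-/- A -> (A -> ~A).
u ||-/- A -> (A -> ~A): at the accessible world w, w ||- A but w ||-/- A -> ~A.
w ||-/- A -> ~A: already at w itself, w ||- A but w ||-/- ~A.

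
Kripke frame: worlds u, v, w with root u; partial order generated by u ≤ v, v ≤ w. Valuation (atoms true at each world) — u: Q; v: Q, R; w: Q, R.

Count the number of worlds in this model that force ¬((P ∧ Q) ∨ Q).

0

u: does not force it — u ⊮ ¬((P ∧ Q) ∨ Q) since u is accessible from u and u ⊩ (P ∧ Q) ∨ Q.
v: does not force it — v ⊮ ¬((P ∧ Q) ∨ Q) since v is accessible from v and v ⊩ (P ∧ Q) ∨ Q.
w: does not force it — w ⊮ ¬((P ∧ Q) ∨ Q) since w is accessible from w and w ⊩ (P ∧ Q) ∨ Q.
Worlds forcing the formula: { }.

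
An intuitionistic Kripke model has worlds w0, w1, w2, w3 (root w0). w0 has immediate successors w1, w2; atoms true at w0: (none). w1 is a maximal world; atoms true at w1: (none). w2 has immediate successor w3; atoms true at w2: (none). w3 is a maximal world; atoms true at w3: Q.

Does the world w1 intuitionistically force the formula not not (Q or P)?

No

w1 does not force not not (Q or P) since w1 is accessible from w1 and w1 forces not (Q or P).
w1 forces not (Q or P): no world accessible from w1 forces Q or P.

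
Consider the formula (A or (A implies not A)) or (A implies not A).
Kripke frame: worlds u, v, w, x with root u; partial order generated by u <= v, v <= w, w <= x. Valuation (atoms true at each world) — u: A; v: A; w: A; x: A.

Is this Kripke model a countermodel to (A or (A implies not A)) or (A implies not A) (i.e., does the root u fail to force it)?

u forces (A or (A implies not A)) or (A implies not A) via the disjunct A or (A implies not A).
So the root u forces (A or (A implies not A)) or (A implies not A); the model is not a countermodel.

No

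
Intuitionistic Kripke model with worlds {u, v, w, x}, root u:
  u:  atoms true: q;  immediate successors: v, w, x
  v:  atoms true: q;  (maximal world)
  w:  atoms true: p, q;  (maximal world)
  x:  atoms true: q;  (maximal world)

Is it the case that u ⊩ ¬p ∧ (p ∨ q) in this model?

u ⊮ ¬p ∧ (p ∨ q) since u fails ¬p.

No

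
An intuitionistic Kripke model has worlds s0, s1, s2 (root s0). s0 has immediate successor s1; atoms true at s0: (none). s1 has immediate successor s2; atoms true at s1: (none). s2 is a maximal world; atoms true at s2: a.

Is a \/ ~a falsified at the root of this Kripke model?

Yes

s0 ||-/- a \/ ~a: neither disjunct is forced at s0.
s0 lacks atom a, so s0 ||-/- a.
So the root s0 does not force a \/ ~a; the model is a countermodel.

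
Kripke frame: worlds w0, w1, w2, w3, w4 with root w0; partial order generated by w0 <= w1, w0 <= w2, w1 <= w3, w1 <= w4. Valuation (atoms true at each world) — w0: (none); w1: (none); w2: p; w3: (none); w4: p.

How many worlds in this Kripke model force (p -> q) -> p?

w0: does not force it — w0 ||-/- (p -> q) -> p: at the accessible world w3, w3 ||- p -> q but w3 ||-/- p.
w1: does not force it — w1 ||-/- (p -> q) -> p: at the accessible world w3, w3 ||- p -> q but w3 ||-/- p.
w2: forces it.
w3: does not force it — w3 ||-/- (p -> q) -> p: already at w3 itself, w3 ||- p -> q but w3 ||-/- p.
w4: forces it.
Worlds forcing the formula: {w2, w4}.

2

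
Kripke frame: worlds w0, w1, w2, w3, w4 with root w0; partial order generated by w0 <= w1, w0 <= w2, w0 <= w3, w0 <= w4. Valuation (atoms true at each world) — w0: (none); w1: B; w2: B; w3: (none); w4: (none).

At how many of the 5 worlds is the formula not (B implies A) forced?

2

w0: does not force it — w0 does not force not (B implies A) since w3 is accessible from w0 and w3 forces B implies A.
w1: forces it.
w2: forces it.
w3: does not force it — w3 does not force not (B implies A) since w3 is accessible from w3 and w3 forces B implies A.
w4: does not force it.
Worlds forcing the formula: {w1, w2}.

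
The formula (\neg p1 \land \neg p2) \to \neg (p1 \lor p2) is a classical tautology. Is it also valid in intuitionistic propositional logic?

This is a constructively valid De Morgan direction (conjunction of negations to negated disjunction), which is intuitionistically derivable.
If both \neg p1 and \neg p2 hold at a world, no accessible world forces p1 or forces p2, so none forces p1 \lor p2.

Yes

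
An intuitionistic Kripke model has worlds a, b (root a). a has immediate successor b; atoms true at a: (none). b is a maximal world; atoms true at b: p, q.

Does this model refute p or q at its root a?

Yes

a does not force p or q: neither disjunct is forced at a.
a lacks atom p, so a does not force p.
So the root a does not force p or q; the model is a countermodel.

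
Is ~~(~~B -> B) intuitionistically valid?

Yes

This is the double negation of double-negation elimination, which is intuitionistically derivable.
By Glivenko's theorem the double negation of any classical propositional tautology is intuitionistically provable; ~~B -> B is classically a tautology.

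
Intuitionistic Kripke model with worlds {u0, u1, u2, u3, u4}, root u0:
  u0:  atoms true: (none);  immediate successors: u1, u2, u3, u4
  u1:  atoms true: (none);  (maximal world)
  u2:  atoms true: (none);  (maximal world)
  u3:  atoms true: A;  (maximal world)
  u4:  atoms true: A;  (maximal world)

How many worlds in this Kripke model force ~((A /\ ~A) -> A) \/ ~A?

u0: does not force it — u0 ||-/- ~((A /\ ~A) -> A) \/ ~A: neither disjunct is forced at u0.
u1: forces it.
u2: forces it.
u3: does not force it.
u4: does not force it.
Worlds forcing the formula: {u1, u2}.

2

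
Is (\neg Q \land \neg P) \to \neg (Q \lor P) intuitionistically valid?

This is a constructively valid De Morgan direction (conjunction of negations to negated disjunction), which is intuitionistically derivable.
If both \neg Q and \neg P hold at a world, no accessible world forces Q or forces P, so none forces Q \lor P.

Yes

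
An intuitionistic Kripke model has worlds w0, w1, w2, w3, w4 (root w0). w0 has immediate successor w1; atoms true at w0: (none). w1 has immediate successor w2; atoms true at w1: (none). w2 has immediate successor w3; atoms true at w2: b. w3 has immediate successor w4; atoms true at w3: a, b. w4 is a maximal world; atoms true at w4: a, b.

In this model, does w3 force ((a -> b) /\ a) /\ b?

Yes

w3 ||- ((a -> b) /\ a) /\ b since w3 forces both conjuncts.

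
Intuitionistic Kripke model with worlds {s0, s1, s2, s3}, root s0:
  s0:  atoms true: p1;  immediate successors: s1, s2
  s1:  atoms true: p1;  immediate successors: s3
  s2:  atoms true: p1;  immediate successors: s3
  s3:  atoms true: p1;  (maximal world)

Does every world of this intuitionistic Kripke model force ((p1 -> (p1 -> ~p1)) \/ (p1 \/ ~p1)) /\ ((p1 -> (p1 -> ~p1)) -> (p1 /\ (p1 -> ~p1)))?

s0 ||- ((p1 -> (p1 -> ~p1)) \/ (p1 \/ ~p1)) /\ ((p1 -> (p1 -> ~p1)) -> (p1 /\ (p1 -> ~p1))) since s0 forces both conjuncts.
Since the root s0 forces ((p1 -> (p1 -> ~p1)) \/ (p1 \/ ~p1)) /\ ((p1 -> (p1 -> ~p1)) -> (p1 /\ (p1 -> ~p1))) and forcing is persistent (monotone upward), every world forces it.

Yes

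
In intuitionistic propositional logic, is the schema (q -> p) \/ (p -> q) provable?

No

This is the Gödel–Dummett linearity axiom, which is not intuitionistically valid.
A Kripke countermodel: worlds s0, s1, s2; order generated by s0 <= s1, s0 <= s2; atoms true at each world — s0:{}; s1:{q}; s2:{p}.
s0 ||-/- (q -> p) \/ (p -> q): neither disjunct is forced at s0.
s0 ||-/- q -> p: at the accessible world s1, s1 ||- q but s1 ||-/- p.
s1 lacks atom p, so s1 ||-/- p.
So the root s0 does not force the formula.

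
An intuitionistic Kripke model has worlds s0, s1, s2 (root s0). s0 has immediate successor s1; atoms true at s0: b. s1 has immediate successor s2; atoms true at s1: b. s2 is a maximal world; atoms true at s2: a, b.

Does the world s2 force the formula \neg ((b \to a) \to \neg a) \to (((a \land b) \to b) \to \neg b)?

No

s2 \nVdash \neg ((b \to a) \to \neg a) \to (((a \land b) \to b) \to \neg b): already at s2 itself, s2 \Vdash \neg ((b \to a) \to \neg a) but s2 \nVdash ((a \land b) \to b) \to \neg b.
s2 \nVdash ((a \land b) \to b) \to \neg b: already at s2 itself, s2 \Vdash (a \land b) \to b but s2 \nVdash \neg b.
s2 \nVdash \neg b since s2 is accessible from s2 and s2 \Vdash b.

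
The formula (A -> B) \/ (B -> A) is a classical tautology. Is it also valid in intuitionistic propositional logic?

No

This is the Gödel–Dummett linearity axiom, which is not intuitionistically valid.
A Kripke countermodel: worlds a, b, c; order generated by a <= b, a <= c; atoms true at each world — a:{}; b:{A}; c:{B}.
a ||-/- (A -> B) \/ (B -> A): neither disjunct is forced at a.
a ||-/- A -> B: at the accessible world b, b ||- A but b ||-/- B.
b lacks atom B, so b ||-/- B.
So the root a does not force the formula.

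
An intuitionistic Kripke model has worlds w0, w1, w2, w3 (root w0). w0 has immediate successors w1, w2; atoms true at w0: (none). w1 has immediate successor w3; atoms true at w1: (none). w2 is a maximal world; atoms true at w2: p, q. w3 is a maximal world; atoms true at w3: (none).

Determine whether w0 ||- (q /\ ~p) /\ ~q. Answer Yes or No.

No

w0 ||-/- (q /\ ~p) /\ ~q since w0 fails q /\ ~p.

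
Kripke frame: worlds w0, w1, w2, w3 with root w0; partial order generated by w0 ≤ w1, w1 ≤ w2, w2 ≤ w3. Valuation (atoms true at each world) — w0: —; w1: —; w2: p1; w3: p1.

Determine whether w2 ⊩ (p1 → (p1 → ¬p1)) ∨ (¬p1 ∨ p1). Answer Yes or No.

w2 ⊩ (p1 → (p1 → ¬p1)) ∨ (¬p1 ∨ p1) via the disjunct ¬p1 ∨ p1.

Yes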